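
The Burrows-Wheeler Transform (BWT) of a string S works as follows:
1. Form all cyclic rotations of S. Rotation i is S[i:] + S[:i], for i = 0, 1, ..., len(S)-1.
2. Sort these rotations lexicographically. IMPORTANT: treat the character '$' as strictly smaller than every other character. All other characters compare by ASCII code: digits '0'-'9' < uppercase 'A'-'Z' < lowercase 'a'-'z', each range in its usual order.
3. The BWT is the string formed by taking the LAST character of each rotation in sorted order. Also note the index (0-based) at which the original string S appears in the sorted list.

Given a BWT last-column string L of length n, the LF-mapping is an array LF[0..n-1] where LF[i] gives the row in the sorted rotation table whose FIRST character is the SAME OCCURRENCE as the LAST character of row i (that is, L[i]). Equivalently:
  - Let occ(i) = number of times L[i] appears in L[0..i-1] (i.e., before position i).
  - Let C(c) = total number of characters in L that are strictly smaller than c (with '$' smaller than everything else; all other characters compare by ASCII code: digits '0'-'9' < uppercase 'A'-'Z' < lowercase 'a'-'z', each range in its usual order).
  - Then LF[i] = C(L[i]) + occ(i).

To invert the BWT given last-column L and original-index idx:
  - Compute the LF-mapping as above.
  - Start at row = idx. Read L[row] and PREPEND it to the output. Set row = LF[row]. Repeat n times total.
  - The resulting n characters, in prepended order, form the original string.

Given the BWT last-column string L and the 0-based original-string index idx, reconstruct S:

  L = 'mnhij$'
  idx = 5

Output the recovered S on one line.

Answer: nhijm$

Derivation:
LF mapping: 4 5 1 2 3 0
Walk LF starting at row 5, prepending L[row]:
  step 1: row=5, L[5]='$', prepend. Next row=LF[5]=0
  step 2: row=0, L[0]='m', prepend. Next row=LF[0]=4
  step 3: row=4, L[4]='j', prepend. Next row=LF[4]=3
  step 4: row=3, L[3]='i', prepend. Next row=LF[3]=2
  step 5: row=2, L[2]='h', prepend. Next row=LF[2]=1
  step 6: row=1, L[1]='n', prepend. Next row=LF[1]=5
Reversed output: nhijm$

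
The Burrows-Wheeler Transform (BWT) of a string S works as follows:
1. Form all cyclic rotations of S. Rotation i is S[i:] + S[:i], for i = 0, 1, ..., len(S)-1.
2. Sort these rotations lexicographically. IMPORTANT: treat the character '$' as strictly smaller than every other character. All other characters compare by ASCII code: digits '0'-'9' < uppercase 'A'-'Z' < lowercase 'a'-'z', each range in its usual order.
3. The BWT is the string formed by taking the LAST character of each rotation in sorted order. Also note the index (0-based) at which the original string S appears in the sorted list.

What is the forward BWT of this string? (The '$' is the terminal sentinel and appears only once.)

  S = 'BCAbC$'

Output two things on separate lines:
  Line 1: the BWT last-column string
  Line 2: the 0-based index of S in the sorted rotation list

All 6 rotations (rotation i = S[i:]+S[:i]):
  rot[0] = BCAbC$
  rot[1] = CAbC$B
  rot[2] = AbC$BC
  rot[3] = bC$BCA
  rot[4] = C$BCAb
  rot[5] = $BCAbC
Sorted (with $ < everything):
  sorted[0] = $BCAbC  (last char: 'C')
  sorted[1] = AbC$BC  (last char: 'C')
  sorted[2] = BCAbC$  (last char: '$')
  sorted[3] = C$BCAb  (last char: 'b')
  sorted[4] = CAbC$B  (last char: 'B')
  sorted[5] = bC$BCA  (last char: 'A')
Last column: CC$bBA
Original string S is at sorted index 2

Answer: CC$bBA
2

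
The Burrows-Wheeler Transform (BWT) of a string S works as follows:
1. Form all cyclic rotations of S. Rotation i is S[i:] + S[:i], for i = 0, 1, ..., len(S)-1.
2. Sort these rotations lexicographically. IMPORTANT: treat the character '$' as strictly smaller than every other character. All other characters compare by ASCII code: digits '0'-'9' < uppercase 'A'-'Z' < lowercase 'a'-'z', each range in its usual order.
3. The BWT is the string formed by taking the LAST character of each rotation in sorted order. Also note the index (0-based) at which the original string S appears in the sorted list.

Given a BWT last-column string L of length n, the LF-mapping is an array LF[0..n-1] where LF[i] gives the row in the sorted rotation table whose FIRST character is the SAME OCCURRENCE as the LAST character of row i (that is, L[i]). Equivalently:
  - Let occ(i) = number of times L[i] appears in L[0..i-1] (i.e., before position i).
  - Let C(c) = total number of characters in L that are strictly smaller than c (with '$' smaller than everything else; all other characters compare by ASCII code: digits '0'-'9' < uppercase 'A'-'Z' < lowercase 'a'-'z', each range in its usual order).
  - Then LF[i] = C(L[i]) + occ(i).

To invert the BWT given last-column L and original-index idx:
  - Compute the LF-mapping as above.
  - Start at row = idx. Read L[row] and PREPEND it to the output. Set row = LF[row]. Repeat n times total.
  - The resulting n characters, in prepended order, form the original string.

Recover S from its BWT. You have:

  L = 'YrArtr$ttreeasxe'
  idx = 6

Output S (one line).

LF mapping: 2 7 1 8 12 9 0 13 14 10 4 5 3 11 15 6
Walk LF starting at row 6, prepending L[row]:
  step 1: row=6, L[6]='$', prepend. Next row=LF[6]=0
  step 2: row=0, L[0]='Y', prepend. Next row=LF[0]=2
  step 3: row=2, L[2]='A', prepend. Next row=LF[2]=1
  step 4: row=1, L[1]='r', prepend. Next row=LF[1]=7
  step 5: row=7, L[7]='t', prepend. Next row=LF[7]=13
  step 6: row=13, L[13]='s', prepend. Next row=LF[13]=11
  step 7: row=11, L[11]='e', prepend. Next row=LF[11]=5
  step 8: row=5, L[5]='r', prepend. Next row=LF[5]=9
  step 9: row=9, L[9]='r', prepend. Next row=LF[9]=10
  step 10: row=10, L[10]='e', prepend. Next row=LF[10]=4
  step 11: row=4, L[4]='t', prepend. Next row=LF[4]=12
  step 12: row=12, L[12]='a', prepend. Next row=LF[12]=3
  step 13: row=3, L[3]='r', prepend. Next row=LF[3]=8
  step 14: row=8, L[8]='t', prepend. Next row=LF[8]=14
  step 15: row=14, L[14]='x', prepend. Next row=LF[14]=15
  step 16: row=15, L[15]='e', prepend. Next row=LF[15]=6
Reversed output: extraterrestrAY$

Answer: extraterrestrAY$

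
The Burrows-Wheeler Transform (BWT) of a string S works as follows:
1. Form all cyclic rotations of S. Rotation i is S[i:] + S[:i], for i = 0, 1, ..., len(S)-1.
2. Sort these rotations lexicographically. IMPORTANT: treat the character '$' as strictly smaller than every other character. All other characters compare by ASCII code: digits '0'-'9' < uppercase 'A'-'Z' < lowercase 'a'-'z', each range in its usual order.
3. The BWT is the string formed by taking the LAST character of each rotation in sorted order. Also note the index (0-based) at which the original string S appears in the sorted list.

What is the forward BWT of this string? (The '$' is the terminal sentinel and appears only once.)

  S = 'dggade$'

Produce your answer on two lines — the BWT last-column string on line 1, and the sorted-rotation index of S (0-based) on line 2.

Answer: ega$dgd
3

Derivation:
All 7 rotations (rotation i = S[i:]+S[:i]):
  rot[0] = dggade$
  rot[1] = ggade$d
  rot[2] = gade$dg
  rot[3] = ade$dgg
  rot[4] = de$dgga
  rot[5] = e$dggad
  rot[6] = $dggade
Sorted (with $ < everything):
  sorted[0] = $dggade  (last char: 'e')
  sorted[1] = ade$dgg  (last char: 'g')
  sorted[2] = de$dgga  (last char: 'a')
  sorted[3] = dggade$  (last char: '$')
  sorted[4] = e$dggad  (last char: 'd')
  sorted[5] = gade$dg  (last char: 'g')
  sorted[6] = ggade$d  (last char: 'd')
Last column: ega$dgd
Original string S is at sorted index 3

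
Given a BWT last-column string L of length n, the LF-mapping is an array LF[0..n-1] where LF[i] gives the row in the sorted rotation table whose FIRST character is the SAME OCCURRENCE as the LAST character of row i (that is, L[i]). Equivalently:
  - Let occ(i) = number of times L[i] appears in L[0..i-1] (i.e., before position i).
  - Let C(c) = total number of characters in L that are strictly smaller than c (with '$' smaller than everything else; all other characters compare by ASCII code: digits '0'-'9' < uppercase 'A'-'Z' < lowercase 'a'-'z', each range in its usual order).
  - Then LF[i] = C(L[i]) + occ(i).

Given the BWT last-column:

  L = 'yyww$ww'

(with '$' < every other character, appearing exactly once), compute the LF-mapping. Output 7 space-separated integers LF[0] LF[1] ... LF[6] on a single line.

Answer: 5 6 1 2 0 3 4

Derivation:
Char counts: '$':1, 'w':4, 'y':2
C (first-col start): C('$')=0, C('w')=1, C('y')=5
L[0]='y': occ=0, LF[0]=C('y')+0=5+0=5
L[1]='y': occ=1, LF[1]=C('y')+1=5+1=6
L[2]='w': occ=0, LF[2]=C('w')+0=1+0=1
L[3]='w': occ=1, LF[3]=C('w')+1=1+1=2
L[4]='$': occ=0, LF[4]=C('$')+0=0+0=0
L[5]='w': occ=2, LF[5]=C('w')+2=1+2=3
L[6]='w': occ=3, LF[6]=C('w')+3=1+3=4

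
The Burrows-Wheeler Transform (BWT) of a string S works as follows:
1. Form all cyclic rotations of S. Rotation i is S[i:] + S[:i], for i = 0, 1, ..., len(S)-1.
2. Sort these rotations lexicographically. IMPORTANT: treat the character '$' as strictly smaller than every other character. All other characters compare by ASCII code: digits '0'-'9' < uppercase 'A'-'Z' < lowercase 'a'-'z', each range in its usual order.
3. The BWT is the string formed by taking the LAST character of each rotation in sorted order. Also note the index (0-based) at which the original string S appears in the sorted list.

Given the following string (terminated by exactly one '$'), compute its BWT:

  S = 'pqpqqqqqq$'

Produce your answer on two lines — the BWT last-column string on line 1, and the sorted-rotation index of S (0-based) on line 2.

Answer: q$qqpqqqqp
1

Derivation:
All 10 rotations (rotation i = S[i:]+S[:i]):
  rot[0] = pqpqqqqqq$
  rot[1] = qpqqqqqq$p
  rot[2] = pqqqqqq$pq
  rot[3] = qqqqqq$pqp
  rot[4] = qqqqq$pqpq
  rot[5] = qqqq$pqpqq
  rot[6] = qqq$pqpqqq
  rot[7] = qq$pqpqqqq
  rot[8] = q$pqpqqqqq
  rot[9] = $pqpqqqqqq
Sorted (with $ < everything):
  sorted[0] = $pqpqqqqqq  (last char: 'q')
  sorted[1] = pqpqqqqqq$  (last char: '$')
  sorted[2] = pqqqqqq$pq  (last char: 'q')
  sorted[3] = q$pqpqqqqq  (last char: 'q')
  sorted[4] = qpqqqqqq$p  (last char: 'p')
  sorted[5] = qq$pqpqqqq  (last char: 'q')
  sorted[6] = qqq$pqpqqq  (last char: 'q')
  sorted[7] = qqqq$pqpqq  (last char: 'q')
  sorted[8] = qqqqq$pqpq  (last char: 'q')
  sorted[9] = qqqqqq$pqp  (last char: 'p')
Last column: q$qqpqqqqp
Original string S is at sorted index 1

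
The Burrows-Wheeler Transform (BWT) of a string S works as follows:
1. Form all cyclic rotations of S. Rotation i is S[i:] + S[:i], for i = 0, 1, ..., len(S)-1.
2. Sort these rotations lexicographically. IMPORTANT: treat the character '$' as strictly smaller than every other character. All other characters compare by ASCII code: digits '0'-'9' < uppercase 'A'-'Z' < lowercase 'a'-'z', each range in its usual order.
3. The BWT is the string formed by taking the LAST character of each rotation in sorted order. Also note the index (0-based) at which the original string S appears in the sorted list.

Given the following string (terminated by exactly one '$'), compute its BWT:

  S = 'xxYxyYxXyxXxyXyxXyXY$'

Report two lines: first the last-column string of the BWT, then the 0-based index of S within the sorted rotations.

All 21 rotations (rotation i = S[i:]+S[:i]):
  rot[0] = xxYxyYxXyxXxyXyxXyXY$
  rot[1] = xYxyYxXyxXxyXyxXyXY$x
  rot[2] = YxyYxXyxXxyXyxXyXY$xx
  rot[3] = xyYxXyxXxyXyxXyXY$xxY
  rot[4] = yYxXyxXxyXyxXyXY$xxYx
  rot[5] = YxXyxXxyXyxXyXY$xxYxy
  rot[6] = xXyxXxyXyxXyXY$xxYxyY
  rot[7] = XyxXxyXyxXyXY$xxYxyYx
  rot[8] = yxXxyXyxXyXY$xxYxyYxX
  rot[9] = xXxyXyxXyXY$xxYxyYxXy
  rot[10] = XxyXyxXyXY$xxYxyYxXyx
  rot[11] = xyXyxXyXY$xxYxyYxXyxX
  rot[12] = yXyxXyXY$xxYxyYxXyxXx
  rot[13] = XyxXyXY$xxYxyYxXyxXxy
  rot[14] = yxXyXY$xxYxyYxXyxXxyX
  rot[15] = xXyXY$xxYxyYxXyxXxyXy
  rot[16] = XyXY$xxYxyYxXyxXxyXyx
  rot[17] = yXY$xxYxyYxXyxXxyXyxX
  rot[18] = XY$xxYxyYxXyxXxyXyxXy
  rot[19] = Y$xxYxyYxXyxXxyXyxXyX
  rot[20] = $xxYxyYxXyxXxyXyxXyXY
Sorted (with $ < everything):
  sorted[0] = $xxYxyYxXyxXxyXyxXyXY  (last char: 'Y')
  sorted[1] = XY$xxYxyYxXyxXxyXyxXy  (last char: 'y')
  sorted[2] = XxyXyxXyXY$xxYxyYxXyx  (last char: 'x')
  sorted[3] = XyXY$xxYxyYxXyxXxyXyx  (last char: 'x')
  sorted[4] = XyxXxyXyxXyXY$xxYxyYx  (last char: 'x')
  sorted[5] = XyxXyXY$xxYxyYxXyxXxy  (last char: 'y')
  sorted[6] = Y$xxYxyYxXyxXxyXyxXyX  (last char: 'X')
  sorted[7] = YxXyxXxyXyxXyXY$xxYxy  (last char: 'y')
  sorted[8] = YxyYxXyxXxyXyxXyXY$xx  (last char: 'x')
  sorted[9] = xXxyXyxXyXY$xxYxyYxXy  (last char: 'y')
  sorted[10] = xXyXY$xxYxyYxXyxXxyXy  (last char: 'y')
  sorted[11] = xXyxXxyXyxXyXY$xxYxyY  (last char: 'Y')
  sorted[12] = xYxyYxXyxXxyXyxXyXY$x  (last char: 'x')
  sorted[13] = xxYxyYxXyxXxyXyxXyXY$  (last char: '$')
  sorted[14] = xyXyxXyXY$xxYxyYxXyxX  (last char: 'X')
  sorted[15] = xyYxXyxXxyXyxXyXY$xxY  (last char: 'Y')
  sorted[16] = yXY$xxYxyYxXyxXxyXyxX  (last char: 'X')
  sorted[17] = yXyxXyXY$xxYxyYxXyxXx  (last char: 'x')
  sorted[18] = yYxXyxXxyXyxXyXY$xxYx  (last char: 'x')
  sorted[19] = yxXxyXyxXyXY$xxYxyYxX  (last char: 'X')
  sorted[20] = yxXyXY$xxYxyYxXyxXxyX  (last char: 'X')
Last column: YyxxxyXyxyyYx$XYXxxXX
Original string S is at sorted index 13

Answer: YyxxxyXyxyyYx$XYXxxXX
13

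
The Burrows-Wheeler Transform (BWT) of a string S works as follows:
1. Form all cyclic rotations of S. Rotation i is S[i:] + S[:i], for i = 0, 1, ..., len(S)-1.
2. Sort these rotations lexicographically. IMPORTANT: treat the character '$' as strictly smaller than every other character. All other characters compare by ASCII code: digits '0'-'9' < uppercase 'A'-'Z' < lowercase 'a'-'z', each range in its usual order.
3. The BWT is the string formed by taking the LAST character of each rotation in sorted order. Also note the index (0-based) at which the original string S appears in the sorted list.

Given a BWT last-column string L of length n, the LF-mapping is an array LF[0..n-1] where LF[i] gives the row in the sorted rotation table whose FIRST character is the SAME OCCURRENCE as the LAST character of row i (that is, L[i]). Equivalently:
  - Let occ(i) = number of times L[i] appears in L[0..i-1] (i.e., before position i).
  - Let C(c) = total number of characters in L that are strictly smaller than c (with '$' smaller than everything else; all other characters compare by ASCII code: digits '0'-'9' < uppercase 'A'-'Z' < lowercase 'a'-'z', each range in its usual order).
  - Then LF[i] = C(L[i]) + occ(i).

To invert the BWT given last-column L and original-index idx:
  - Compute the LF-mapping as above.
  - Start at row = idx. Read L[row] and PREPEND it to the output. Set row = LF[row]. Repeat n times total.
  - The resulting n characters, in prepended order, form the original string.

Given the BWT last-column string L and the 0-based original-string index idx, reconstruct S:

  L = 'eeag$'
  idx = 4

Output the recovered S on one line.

Answer: geae$

Derivation:
LF mapping: 2 3 1 4 0
Walk LF starting at row 4, prepending L[row]:
  step 1: row=4, L[4]='$', prepend. Next row=LF[4]=0
  step 2: row=0, L[0]='e', prepend. Next row=LF[0]=2
  step 3: row=2, L[2]='a', prepend. Next row=LF[2]=1
  step 4: row=1, L[1]='e', prepend. Next row=LF[1]=3
  step 5: row=3, L[3]='g', prepend. Next row=LF[3]=4
Reversed output: geae$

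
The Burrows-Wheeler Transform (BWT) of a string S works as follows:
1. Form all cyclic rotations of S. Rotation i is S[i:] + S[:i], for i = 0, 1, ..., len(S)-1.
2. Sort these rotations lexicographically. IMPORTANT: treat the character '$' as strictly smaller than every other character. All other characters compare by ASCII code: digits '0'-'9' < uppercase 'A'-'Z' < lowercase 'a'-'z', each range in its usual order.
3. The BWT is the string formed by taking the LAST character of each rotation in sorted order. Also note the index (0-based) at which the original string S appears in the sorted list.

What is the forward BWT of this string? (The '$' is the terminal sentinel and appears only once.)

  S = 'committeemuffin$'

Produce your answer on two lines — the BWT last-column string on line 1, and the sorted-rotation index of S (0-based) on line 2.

All 16 rotations (rotation i = S[i:]+S[:i]):
  rot[0] = committeemuffin$
  rot[1] = ommitteemuffin$c
  rot[2] = mmitteemuffin$co
  rot[3] = mitteemuffin$com
  rot[4] = itteemuffin$comm
  rot[5] = tteemuffin$commi
  rot[6] = teemuffin$commit
  rot[7] = eemuffin$committ
  rot[8] = emuffin$committe
  rot[9] = muffin$committee
  rot[10] = uffin$committeem
  rot[11] = ffin$committeemu
  rot[12] = fin$committeemuf
  rot[13] = in$committeemuff
  rot[14] = n$committeemuffi
  rot[15] = $committeemuffin
Sorted (with $ < everything):
  sorted[0] = $committeemuffin  (last char: 'n')
  sorted[1] = committeemuffin$  (last char: '$')
  sorted[2] = eemuffin$committ  (last char: 't')
  sorted[3] = emuffin$committe  (last char: 'e')
  sorted[4] = ffin$committeemu  (last char: 'u')
  sorted[5] = fin$committeemuf  (last char: 'f')
  sorted[6] = in$committeemuff  (last char: 'f')
  sorted[7] = itteemuffin$comm  (last char: 'm')
  sorted[8] = mitteemuffin$com  (last char: 'm')
  sorted[9] = mmitteemuffin$co  (last char: 'o')
  sorted[10] = muffin$committee  (last char: 'e')
  sorted[11] = n$committeemuffi  (last char: 'i')
  sorted[12] = ommitteemuffin$c  (last char: 'c')
  sorted[13] = teemuffin$commit  (last char: 't')
  sorted[14] = tteemuffin$commi  (last char: 'i')
  sorted[15] = uffin$committeem  (last char: 'm')
Last column: n$teuffmmoeictim
Original string S is at sorted index 1

Answer: n$teuffmmoeictim
1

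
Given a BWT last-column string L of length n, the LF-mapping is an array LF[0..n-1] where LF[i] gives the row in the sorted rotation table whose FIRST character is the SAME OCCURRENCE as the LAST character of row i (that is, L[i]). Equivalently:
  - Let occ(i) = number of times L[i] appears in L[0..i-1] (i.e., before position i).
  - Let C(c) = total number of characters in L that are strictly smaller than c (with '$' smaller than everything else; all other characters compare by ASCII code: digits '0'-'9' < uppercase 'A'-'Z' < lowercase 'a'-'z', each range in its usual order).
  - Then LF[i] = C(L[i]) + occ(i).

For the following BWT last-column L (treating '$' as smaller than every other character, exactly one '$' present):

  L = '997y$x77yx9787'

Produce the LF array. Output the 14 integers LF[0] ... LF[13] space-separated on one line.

Answer: 7 8 1 12 0 10 2 3 13 11 9 4 6 5

Derivation:
Char counts: '$':1, '7':5, '8':1, '9':3, 'x':2, 'y':2
C (first-col start): C('$')=0, C('7')=1, C('8')=6, C('9')=7, C('x')=10, C('y')=12
L[0]='9': occ=0, LF[0]=C('9')+0=7+0=7
L[1]='9': occ=1, LF[1]=C('9')+1=7+1=8
L[2]='7': occ=0, LF[2]=C('7')+0=1+0=1
L[3]='y': occ=0, LF[3]=C('y')+0=12+0=12
L[4]='$': occ=0, LF[4]=C('$')+0=0+0=0
L[5]='x': occ=0, LF[5]=C('x')+0=10+0=10
L[6]='7': occ=1, LF[6]=C('7')+1=1+1=2
L[7]='7': occ=2, LF[7]=C('7')+2=1+2=3
L[8]='y': occ=1, LF[8]=C('y')+1=12+1=13
L[9]='x': occ=1, LF[9]=C('x')+1=10+1=11
L[10]='9': occ=2, LF[10]=C('9')+2=7+2=9
L[11]='7': occ=3, LF[11]=C('7')+3=1+3=4
L[12]='8': occ=0, LF[12]=C('8')+0=6+0=6
L[13]='7': occ=4, LF[13]=C('7')+4=1+4=5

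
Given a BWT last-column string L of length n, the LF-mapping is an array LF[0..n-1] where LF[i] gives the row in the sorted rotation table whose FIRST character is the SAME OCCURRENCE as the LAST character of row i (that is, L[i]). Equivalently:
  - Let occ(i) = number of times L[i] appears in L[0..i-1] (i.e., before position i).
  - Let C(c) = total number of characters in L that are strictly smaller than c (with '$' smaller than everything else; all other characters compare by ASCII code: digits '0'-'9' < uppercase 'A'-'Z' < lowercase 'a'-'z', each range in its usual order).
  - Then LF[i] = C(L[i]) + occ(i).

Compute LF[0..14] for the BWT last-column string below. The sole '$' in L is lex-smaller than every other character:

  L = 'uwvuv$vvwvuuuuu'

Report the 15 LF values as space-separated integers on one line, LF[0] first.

Answer: 1 13 8 2 9 0 10 11 14 12 3 4 5 6 7

Derivation:
Char counts: '$':1, 'u':7, 'v':5, 'w':2
C (first-col start): C('$')=0, C('u')=1, C('v')=8, C('w')=13
L[0]='u': occ=0, LF[0]=C('u')+0=1+0=1
L[1]='w': occ=0, LF[1]=C('w')+0=13+0=13
L[2]='v': occ=0, LF[2]=C('v')+0=8+0=8
L[3]='u': occ=1, LF[3]=C('u')+1=1+1=2
L[4]='v': occ=1, LF[4]=C('v')+1=8+1=9
L[5]='$': occ=0, LF[5]=C('$')+0=0+0=0
L[6]='v': occ=2, LF[6]=C('v')+2=8+2=10
L[7]='v': occ=3, LF[7]=C('v')+3=8+3=11
L[8]='w': occ=1, LF[8]=C('w')+1=13+1=14
L[9]='v': occ=4, LF[9]=C('v')+4=8+4=12
L[10]='u': occ=2, LF[10]=C('u')+2=1+2=3
L[11]='u': occ=3, LF[11]=C('u')+3=1+3=4
L[12]='u': occ=4, LF[12]=C('u')+4=1+4=5
L[13]='u': occ=5, LF[13]=C('u')+5=1+5=6
L[14]='u': occ=6, LF[14]=C('u')+6=1+6=7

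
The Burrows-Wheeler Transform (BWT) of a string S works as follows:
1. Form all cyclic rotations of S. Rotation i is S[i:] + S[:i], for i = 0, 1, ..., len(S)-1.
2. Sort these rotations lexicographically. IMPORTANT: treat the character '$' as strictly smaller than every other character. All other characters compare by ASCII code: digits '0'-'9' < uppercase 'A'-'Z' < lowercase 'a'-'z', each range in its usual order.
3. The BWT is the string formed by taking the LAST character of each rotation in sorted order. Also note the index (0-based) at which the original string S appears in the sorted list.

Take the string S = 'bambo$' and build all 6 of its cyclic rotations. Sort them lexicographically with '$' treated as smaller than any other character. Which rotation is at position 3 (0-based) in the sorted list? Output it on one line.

Answer: bo$bam

Derivation:
All 6 rotations (rotation i = S[i:]+S[:i]):
  rot[0] = bambo$
  rot[1] = ambo$b
  rot[2] = mbo$ba
  rot[3] = bo$bam
  rot[4] = o$bamb
  rot[5] = $bambo
Sorted (with $ < everything):
  sorted[0] = $bambo
  sorted[1] = ambo$b
  sorted[2] = bambo$
  sorted[3] = bo$bam
  sorted[4] = mbo$ba
  sorted[5] = o$bamb
sorted[3] = bo$bam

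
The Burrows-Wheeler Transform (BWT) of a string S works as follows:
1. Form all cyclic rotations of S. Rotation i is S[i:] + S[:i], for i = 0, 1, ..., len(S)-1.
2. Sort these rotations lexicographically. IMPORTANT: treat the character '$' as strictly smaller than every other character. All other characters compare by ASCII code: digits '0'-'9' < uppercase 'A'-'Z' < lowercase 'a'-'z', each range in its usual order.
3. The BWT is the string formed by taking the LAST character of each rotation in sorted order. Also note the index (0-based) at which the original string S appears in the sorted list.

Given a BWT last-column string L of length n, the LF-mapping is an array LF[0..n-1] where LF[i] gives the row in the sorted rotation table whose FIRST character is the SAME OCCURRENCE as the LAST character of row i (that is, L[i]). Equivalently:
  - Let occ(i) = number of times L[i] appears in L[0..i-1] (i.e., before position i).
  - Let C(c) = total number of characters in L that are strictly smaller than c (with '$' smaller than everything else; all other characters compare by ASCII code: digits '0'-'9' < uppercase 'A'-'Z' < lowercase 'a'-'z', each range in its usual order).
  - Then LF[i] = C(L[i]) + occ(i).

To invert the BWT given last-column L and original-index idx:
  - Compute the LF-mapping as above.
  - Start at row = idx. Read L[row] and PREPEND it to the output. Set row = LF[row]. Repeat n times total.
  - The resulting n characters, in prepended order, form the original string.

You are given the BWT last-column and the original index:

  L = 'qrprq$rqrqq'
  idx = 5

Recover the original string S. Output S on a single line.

LF mapping: 2 7 1 8 3 0 9 4 10 5 6
Walk LF starting at row 5, prepending L[row]:
  step 1: row=5, L[5]='$', prepend. Next row=LF[5]=0
  step 2: row=0, L[0]='q', prepend. Next row=LF[0]=2
  step 3: row=2, L[2]='p', prepend. Next row=LF[2]=1
  step 4: row=1, L[1]='r', prepend. Next row=LF[1]=7
  step 5: row=7, L[7]='q', prepend. Next row=LF[7]=4
  step 6: row=4, L[4]='q', prepend. Next row=LF[4]=3
  step 7: row=3, L[3]='r', prepend. Next row=LF[3]=8
  step 8: row=8, L[8]='r', prepend. Next row=LF[8]=10
  step 9: row=10, L[10]='q', prepend. Next row=LF[10]=6
  step 10: row=6, L[6]='r', prepend. Next row=LF[6]=9
  step 11: row=9, L[9]='q', prepend. Next row=LF[9]=5
Reversed output: qrqrrqqrpq$

Answer: qrqrrqqrpq$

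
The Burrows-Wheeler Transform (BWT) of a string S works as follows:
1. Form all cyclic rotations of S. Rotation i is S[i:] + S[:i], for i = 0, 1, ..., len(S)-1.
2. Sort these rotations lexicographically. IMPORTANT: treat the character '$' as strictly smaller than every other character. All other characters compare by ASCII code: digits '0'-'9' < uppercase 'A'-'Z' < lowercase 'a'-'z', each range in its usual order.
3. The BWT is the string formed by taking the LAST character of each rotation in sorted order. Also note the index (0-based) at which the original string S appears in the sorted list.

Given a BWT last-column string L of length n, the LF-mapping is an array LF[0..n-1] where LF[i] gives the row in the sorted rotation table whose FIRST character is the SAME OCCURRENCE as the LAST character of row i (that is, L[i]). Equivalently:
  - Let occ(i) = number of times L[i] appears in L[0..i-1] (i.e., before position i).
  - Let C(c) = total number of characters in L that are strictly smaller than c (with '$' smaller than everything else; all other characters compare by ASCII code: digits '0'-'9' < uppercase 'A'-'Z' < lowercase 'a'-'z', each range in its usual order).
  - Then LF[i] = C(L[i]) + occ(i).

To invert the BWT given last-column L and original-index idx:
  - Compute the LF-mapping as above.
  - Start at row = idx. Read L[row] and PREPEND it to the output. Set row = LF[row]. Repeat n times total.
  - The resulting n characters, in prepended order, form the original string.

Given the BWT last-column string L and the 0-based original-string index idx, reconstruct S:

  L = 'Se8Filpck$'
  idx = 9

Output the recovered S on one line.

LF mapping: 3 5 1 2 6 8 9 4 7 0
Walk LF starting at row 9, prepending L[row]:
  step 1: row=9, L[9]='$', prepend. Next row=LF[9]=0
  step 2: row=0, L[0]='S', prepend. Next row=LF[0]=3
  step 3: row=3, L[3]='F', prepend. Next row=LF[3]=2
  step 4: row=2, L[2]='8', prepend. Next row=LF[2]=1
  step 5: row=1, L[1]='e', prepend. Next row=LF[1]=5
  step 6: row=5, L[5]='l', prepend. Next row=LF[5]=8
  step 7: row=8, L[8]='k', prepend. Next row=LF[8]=7
  step 8: row=7, L[7]='c', prepend. Next row=LF[7]=4
  step 9: row=4, L[4]='i', prepend. Next row=LF[4]=6
  step 10: row=6, L[6]='p', prepend. Next row=LF[6]=9
Reversed output: pickle8FS$

Answer: pickle8FS$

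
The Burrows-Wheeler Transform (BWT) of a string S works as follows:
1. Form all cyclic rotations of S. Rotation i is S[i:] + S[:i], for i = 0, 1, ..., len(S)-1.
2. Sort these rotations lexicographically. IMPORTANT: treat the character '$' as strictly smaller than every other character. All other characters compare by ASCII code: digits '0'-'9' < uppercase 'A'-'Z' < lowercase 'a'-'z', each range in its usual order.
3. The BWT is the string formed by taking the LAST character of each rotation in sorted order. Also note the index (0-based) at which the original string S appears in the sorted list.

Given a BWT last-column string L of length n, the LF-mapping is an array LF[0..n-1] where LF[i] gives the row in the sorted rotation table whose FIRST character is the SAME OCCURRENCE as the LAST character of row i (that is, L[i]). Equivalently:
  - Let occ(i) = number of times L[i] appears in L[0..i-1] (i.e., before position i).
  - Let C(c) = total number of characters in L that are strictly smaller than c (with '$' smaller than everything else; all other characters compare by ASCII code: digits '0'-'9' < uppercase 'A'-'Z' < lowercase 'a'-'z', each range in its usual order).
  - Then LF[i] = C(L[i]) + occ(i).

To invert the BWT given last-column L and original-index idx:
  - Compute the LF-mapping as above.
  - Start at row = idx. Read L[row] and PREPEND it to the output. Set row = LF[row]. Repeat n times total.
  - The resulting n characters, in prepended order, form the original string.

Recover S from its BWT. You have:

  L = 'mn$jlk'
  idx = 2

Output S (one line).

LF mapping: 4 5 0 1 3 2
Walk LF starting at row 2, prepending L[row]:
  step 1: row=2, L[2]='$', prepend. Next row=LF[2]=0
  step 2: row=0, L[0]='m', prepend. Next row=LF[0]=4
  step 3: row=4, L[4]='l', prepend. Next row=LF[4]=3
  step 4: row=3, L[3]='j', prepend. Next row=LF[3]=1
  step 5: row=1, L[1]='n', prepend. Next row=LF[1]=5
  step 6: row=5, L[5]='k', prepend. Next row=LF[5]=2
Reversed output: knjlm$

Answer: knjlm$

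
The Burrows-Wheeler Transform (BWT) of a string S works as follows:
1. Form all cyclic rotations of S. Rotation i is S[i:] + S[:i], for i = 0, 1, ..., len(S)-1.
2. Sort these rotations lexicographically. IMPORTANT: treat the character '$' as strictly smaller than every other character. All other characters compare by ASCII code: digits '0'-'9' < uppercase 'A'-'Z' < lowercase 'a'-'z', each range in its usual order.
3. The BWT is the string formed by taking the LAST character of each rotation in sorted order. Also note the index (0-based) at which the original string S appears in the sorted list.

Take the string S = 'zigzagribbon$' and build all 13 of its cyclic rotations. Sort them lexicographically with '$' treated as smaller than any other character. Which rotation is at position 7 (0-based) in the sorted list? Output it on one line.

All 13 rotations (rotation i = S[i:]+S[:i]):
  rot[0] = zigzagribbon$
  rot[1] = igzagribbon$z
  rot[2] = gzagribbon$zi
  rot[3] = zagribbon$zig
  rot[4] = agribbon$zigz
  rot[5] = gribbon$zigza
  rot[6] = ribbon$zigzag
  rot[7] = ibbon$zigzagr
  rot[8] = bbon$zigzagri
  rot[9] = bon$zigzagrib
  rot[10] = on$zigzagribb
  rot[11] = n$zigzagribbo
  rot[12] = $zigzagribbon
Sorted (with $ < everything):
  sorted[0] = $zigzagribbon
  sorted[1] = agribbon$zigz
  sorted[2] = bbon$zigzagri
  sorted[3] = bon$zigzagrib
  sorted[4] = gribbon$zigza
  sorted[5] = gzagribbon$zi
  sorted[6] = ibbon$zigzagr
  sorted[7] = igzagribbon$z
  sorted[8] = n$zigzagribbo
  sorted[9] = on$zigzagribb
  sorted[10] = ribbon$zigzag
  sorted[11] = zagribbon$zig
  sorted[12] = zigzagribbon$
sorted[7] = igzagribbon$z

Answer: igzagribbon$z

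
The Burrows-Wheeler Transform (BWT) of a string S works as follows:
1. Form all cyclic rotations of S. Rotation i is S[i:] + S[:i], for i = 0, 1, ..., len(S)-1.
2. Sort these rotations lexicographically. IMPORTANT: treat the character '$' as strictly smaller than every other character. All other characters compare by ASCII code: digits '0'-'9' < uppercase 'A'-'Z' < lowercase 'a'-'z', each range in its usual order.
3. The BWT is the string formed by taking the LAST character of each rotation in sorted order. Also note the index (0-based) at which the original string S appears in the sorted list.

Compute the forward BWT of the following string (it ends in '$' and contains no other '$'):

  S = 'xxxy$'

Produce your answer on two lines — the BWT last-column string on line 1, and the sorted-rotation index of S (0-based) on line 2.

All 5 rotations (rotation i = S[i:]+S[:i]):
  rot[0] = xxxy$
  rot[1] = xxy$x
  rot[2] = xy$xx
  rot[3] = y$xxx
  rot[4] = $xxxy
Sorted (with $ < everything):
  sorted[0] = $xxxy  (last char: 'y')
  sorted[1] = xxxy$  (last char: '$')
  sorted[2] = xxy$x  (last char: 'x')
  sorted[3] = xy$xx  (last char: 'x')
  sorted[4] = y$xxx  (last char: 'x')
Last column: y$xxx
Original string S is at sorted index 1

Answer: y$xxx
1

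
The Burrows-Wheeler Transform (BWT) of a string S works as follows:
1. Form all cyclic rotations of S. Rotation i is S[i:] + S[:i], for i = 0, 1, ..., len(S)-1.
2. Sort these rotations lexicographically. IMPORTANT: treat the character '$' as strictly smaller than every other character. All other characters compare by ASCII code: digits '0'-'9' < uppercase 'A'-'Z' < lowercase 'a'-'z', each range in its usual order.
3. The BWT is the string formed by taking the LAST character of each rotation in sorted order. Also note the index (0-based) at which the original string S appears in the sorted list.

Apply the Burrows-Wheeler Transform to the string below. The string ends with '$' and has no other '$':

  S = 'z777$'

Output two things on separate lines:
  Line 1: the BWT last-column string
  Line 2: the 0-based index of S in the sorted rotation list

All 5 rotations (rotation i = S[i:]+S[:i]):
  rot[0] = z777$
  rot[1] = 777$z
  rot[2] = 77$z7
  rot[3] = 7$z77
  rot[4] = $z777
Sorted (with $ < everything):
  sorted[0] = $z777  (last char: '7')
  sorted[1] = 7$z77  (last char: '7')
  sorted[2] = 77$z7  (last char: '7')
  sorted[3] = 777$z  (last char: 'z')
  sorted[4] = z777$  (last char: '$')
Last column: 777z$
Original string S is at sorted index 4

Answer: 777z$
4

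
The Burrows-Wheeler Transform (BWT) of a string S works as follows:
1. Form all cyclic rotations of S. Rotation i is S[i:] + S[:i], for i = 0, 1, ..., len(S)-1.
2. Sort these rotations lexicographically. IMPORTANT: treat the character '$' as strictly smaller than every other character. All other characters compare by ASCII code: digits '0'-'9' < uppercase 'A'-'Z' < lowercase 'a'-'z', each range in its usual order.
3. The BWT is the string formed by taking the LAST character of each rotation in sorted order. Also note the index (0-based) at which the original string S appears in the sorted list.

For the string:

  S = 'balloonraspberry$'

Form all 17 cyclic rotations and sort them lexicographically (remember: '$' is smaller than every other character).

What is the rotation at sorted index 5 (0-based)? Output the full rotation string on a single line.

All 17 rotations (rotation i = S[i:]+S[:i]):
  rot[0] = balloonraspberry$
  rot[1] = alloonraspberry$b
  rot[2] = lloonraspberry$ba
  rot[3] = loonraspberry$bal
  rot[4] = oonraspberry$ball
  rot[5] = onraspberry$ballo
  rot[6] = nraspberry$balloo
  rot[7] = raspberry$balloon
  rot[8] = aspberry$balloonr
  rot[9] = spberry$balloonra
  rot[10] = pberry$balloonras
  rot[11] = berry$balloonrasp
  rot[12] = erry$balloonraspb
  rot[13] = rry$balloonraspbe
  rot[14] = ry$balloonraspber
  rot[15] = y$balloonraspberr
  rot[16] = $balloonraspberry
Sorted (with $ < everything):
  sorted[0] = $balloonraspberry
  sorted[1] = alloonraspberry$b
  sorted[2] = aspberry$balloonr
  sorted[3] = balloonraspberry$
  sorted[4] = berry$balloonrasp
  sorted[5] = erry$balloonraspb
  sorted[6] = lloonraspberry$ba
  sorted[7] = loonraspberry$bal
  sorted[8] = nraspberry$balloo
  sorted[9] = onraspberry$ballo
  sorted[10] = oonraspberry$ball
  sorted[11] = pberry$balloonras
  sorted[12] = raspberry$balloon
  sorted[13] = rry$balloonraspbe
  sorted[14] = ry$balloonraspber
  sorted[15] = spberry$balloonra
  sorted[16] = y$balloonraspberr
sorted[5] = erry$balloonraspb

Answer: erry$balloonraspb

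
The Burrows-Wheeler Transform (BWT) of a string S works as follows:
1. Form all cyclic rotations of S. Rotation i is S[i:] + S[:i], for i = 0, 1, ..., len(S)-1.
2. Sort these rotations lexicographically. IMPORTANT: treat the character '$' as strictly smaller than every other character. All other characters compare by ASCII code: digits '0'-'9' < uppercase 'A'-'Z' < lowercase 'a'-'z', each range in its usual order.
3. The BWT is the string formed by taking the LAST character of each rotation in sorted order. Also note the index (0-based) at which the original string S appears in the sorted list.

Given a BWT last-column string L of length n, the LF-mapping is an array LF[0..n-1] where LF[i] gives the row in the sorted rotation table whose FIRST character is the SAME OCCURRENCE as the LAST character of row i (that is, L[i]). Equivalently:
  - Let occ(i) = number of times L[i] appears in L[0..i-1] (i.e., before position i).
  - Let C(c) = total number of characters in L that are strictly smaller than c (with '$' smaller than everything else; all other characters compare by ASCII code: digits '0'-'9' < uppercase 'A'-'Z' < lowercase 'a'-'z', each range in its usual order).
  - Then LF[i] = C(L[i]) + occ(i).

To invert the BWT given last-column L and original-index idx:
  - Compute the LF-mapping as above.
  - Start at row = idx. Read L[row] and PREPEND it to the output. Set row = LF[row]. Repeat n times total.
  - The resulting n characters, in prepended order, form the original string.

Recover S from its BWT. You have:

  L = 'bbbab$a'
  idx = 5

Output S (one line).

LF mapping: 3 4 5 1 6 0 2
Walk LF starting at row 5, prepending L[row]:
  step 1: row=5, L[5]='$', prepend. Next row=LF[5]=0
  step 2: row=0, L[0]='b', prepend. Next row=LF[0]=3
  step 3: row=3, L[3]='a', prepend. Next row=LF[3]=1
  step 4: row=1, L[1]='b', prepend. Next row=LF[1]=4
  step 5: row=4, L[4]='b', prepend. Next row=LF[4]=6
  step 6: row=6, L[6]='a', prepend. Next row=LF[6]=2
  step 7: row=2, L[2]='b', prepend. Next row=LF[2]=5
Reversed output: babbab$

Answer: babbab$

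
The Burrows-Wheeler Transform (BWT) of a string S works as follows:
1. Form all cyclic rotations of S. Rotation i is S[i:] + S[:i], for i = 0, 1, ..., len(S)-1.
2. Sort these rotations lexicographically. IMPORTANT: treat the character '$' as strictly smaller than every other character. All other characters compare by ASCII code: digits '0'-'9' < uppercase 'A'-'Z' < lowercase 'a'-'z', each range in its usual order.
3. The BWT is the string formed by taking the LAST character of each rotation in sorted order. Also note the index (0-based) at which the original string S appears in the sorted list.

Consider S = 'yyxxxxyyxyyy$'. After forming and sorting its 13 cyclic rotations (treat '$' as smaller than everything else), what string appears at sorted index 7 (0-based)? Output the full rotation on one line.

All 13 rotations (rotation i = S[i:]+S[:i]):
  rot[0] = yyxxxxyyxyyy$
  rot[1] = yxxxxyyxyyy$y
  rot[2] = xxxxyyxyyy$yy
  rot[3] = xxxyyxyyy$yyx
  rot[4] = xxyyxyyy$yyxx
  rot[5] = xyyxyyy$yyxxx
  rot[6] = yyxyyy$yyxxxx
  rot[7] = yxyyy$yyxxxxy
  rot[8] = xyyy$yyxxxxyy
  rot[9] = yyy$yyxxxxyyx
  rot[10] = yy$yyxxxxyyxy
  rot[11] = y$yyxxxxyyxyy
  rot[12] = $yyxxxxyyxyyy
Sorted (with $ < everything):
  sorted[0] = $yyxxxxyyxyyy
  sorted[1] = xxxxyyxyyy$yy
  sorted[2] = xxxyyxyyy$yyx
  sorted[3] = xxyyxyyy$yyxx
  sorted[4] = xyyxyyy$yyxxx
  sorted[5] = xyyy$yyxxxxyy
  sorted[6] = y$yyxxxxyyxyy
  sorted[7] = yxxxxyyxyyy$y
  sorted[8] = yxyyy$yyxxxxy
  sorted[9] = yy$yyxxxxyyxy
  sorted[10] = yyxxxxyyxyyy$
  sorted[11] = yyxyyy$yyxxxx
  sorted[12] = yyy$yyxxxxyyx
sorted[7] = yxxxxyyxyyy$y

Answer: yxxxxyyxyyy$y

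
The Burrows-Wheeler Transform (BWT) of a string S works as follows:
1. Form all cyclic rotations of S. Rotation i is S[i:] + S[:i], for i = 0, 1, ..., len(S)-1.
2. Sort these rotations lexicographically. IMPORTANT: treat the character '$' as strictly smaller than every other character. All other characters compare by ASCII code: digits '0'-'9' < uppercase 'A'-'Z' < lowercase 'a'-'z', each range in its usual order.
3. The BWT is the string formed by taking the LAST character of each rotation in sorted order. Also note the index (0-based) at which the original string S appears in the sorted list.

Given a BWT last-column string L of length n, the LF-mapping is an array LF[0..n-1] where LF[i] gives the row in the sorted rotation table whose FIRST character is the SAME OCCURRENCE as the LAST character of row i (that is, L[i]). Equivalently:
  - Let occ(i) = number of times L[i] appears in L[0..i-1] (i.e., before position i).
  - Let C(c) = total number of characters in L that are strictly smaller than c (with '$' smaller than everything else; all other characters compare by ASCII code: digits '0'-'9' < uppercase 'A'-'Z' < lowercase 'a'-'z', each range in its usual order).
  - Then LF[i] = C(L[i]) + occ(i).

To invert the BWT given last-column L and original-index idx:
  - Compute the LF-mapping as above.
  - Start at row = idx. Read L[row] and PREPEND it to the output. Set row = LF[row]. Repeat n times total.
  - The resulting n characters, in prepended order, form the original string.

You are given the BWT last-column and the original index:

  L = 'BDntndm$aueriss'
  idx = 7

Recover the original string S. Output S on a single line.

Answer: misunderstanDB$

Derivation:
LF mapping: 1 2 8 13 9 4 7 0 3 14 5 10 6 11 12
Walk LF starting at row 7, prepending L[row]:
  step 1: row=7, L[7]='$', prepend. Next row=LF[7]=0
  step 2: row=0, L[0]='B', prepend. Next row=LF[0]=1
  step 3: row=1, L[1]='D', prepend. Next row=LF[1]=2
  step 4: row=2, L[2]='n', prepend. Next row=LF[2]=8
  step 5: row=8, L[8]='a', prepend. Next row=LF[8]=3
  step 6: row=3, L[3]='t', prepend. Next row=LF[3]=13
  step 7: row=13, L[13]='s', prepend. Next row=LF[13]=11
  step 8: row=11, L[11]='r', prepend. Next row=LF[11]=10
  step 9: row=10, L[10]='e', prepend. Next row=LF[10]=5
  step 10: row=5, L[5]='d', prepend. Next row=LF[5]=4
  step 11: row=4, L[4]='n', prepend. Next row=LF[4]=9
  step 12: row=9, L[9]='u', prepend. Next row=LF[9]=14
  step 13: row=14, L[14]='s', prepend. Next row=LF[14]=12
  step 14: row=12, L[12]='i', prepend. Next row=LF[12]=6
  step 15: row=6, L[6]='m', prepend. Next row=LF[6]=7
Reversed output: misunderstanDB$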